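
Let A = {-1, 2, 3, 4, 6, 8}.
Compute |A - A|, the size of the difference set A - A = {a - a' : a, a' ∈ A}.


A - A = {a - a' : a, a' ∈ A}; |A| = 6.
Bounds: 2|A|-1 ≤ |A - A| ≤ |A|² - |A| + 1, i.e. 11 ≤ |A - A| ≤ 31.
Note: 0 ∈ A - A always (from a - a). The set is symmetric: if d ∈ A - A then -d ∈ A - A.
Enumerate nonzero differences d = a - a' with a > a' (then include -d):
Positive differences: {1, 2, 3, 4, 5, 6, 7, 9}
Full difference set: {0} ∪ (positive diffs) ∪ (negative diffs).
|A - A| = 1 + 2·8 = 17 (matches direct enumeration: 17).

|A - A| = 17


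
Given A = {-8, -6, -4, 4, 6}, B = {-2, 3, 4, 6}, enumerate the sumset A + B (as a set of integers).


A + B = {a + b : a ∈ A, b ∈ B}.
Enumerate all |A|·|B| = 5·4 = 20 pairs (a, b) and collect distinct sums.
a = -8: -8+-2=-10, -8+3=-5, -8+4=-4, -8+6=-2
a = -6: -6+-2=-8, -6+3=-3, -6+4=-2, -6+6=0
a = -4: -4+-2=-6, -4+3=-1, -4+4=0, -4+6=2
a = 4: 4+-2=2, 4+3=7, 4+4=8, 4+6=10
a = 6: 6+-2=4, 6+3=9, 6+4=10, 6+6=12
Collecting distinct sums: A + B = {-10, -8, -6, -5, -4, -3, -2, -1, 0, 2, 4, 7, 8, 9, 10, 12}
|A + B| = 16

A + B = {-10, -8, -6, -5, -4, -3, -2, -1, 0, 2, 4, 7, 8, 9, 10, 12}


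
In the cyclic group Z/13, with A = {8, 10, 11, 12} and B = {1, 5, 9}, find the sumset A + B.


Work in Z/13Z: reduce every sum a + b modulo 13.
Enumerate all 12 pairs:
a = 8: 8+1=9, 8+5=0, 8+9=4
a = 10: 10+1=11, 10+5=2, 10+9=6
a = 11: 11+1=12, 11+5=3, 11+9=7
a = 12: 12+1=0, 12+5=4, 12+9=8
Distinct residues collected: {0, 2, 3, 4, 6, 7, 8, 9, 11, 12}
|A + B| = 10 (out of 13 total residues).

A + B = {0, 2, 3, 4, 6, 7, 8, 9, 11, 12}


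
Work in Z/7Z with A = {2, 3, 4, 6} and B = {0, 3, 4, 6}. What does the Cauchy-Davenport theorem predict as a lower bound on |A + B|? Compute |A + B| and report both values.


Cauchy-Davenport: |A + B| ≥ min(p, |A| + |B| - 1) for A, B nonempty in Z/pZ.
|A| = 4, |B| = 4, p = 7.
CD lower bound = min(7, 4 + 4 - 1) = min(7, 7) = 7.
Compute A + B mod 7 directly:
a = 2: 2+0=2, 2+3=5, 2+4=6, 2+6=1
a = 3: 3+0=3, 3+3=6, 3+4=0, 3+6=2
a = 4: 4+0=4, 4+3=0, 4+4=1, 4+6=3
a = 6: 6+0=6, 6+3=2, 6+4=3, 6+6=5
A + B = {0, 1, 2, 3, 4, 5, 6}, so |A + B| = 7.
Verify: 7 ≥ 7? Yes ✓.

CD lower bound = 7, actual |A + B| = 7.


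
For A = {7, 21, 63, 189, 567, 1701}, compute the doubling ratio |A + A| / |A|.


|A| = 6.
Compute A + A by enumerating all 36 pairs.
A + A = {14, 28, 42, 70, 84, 126, 196, 210, 252, 378, 574, 588, 630, 756, 1134, 1708, 1722, 1764, 1890, 2268, 3402}, so |A + A| = 21.
K = |A + A| / |A| = 21/6 = 7/2 ≈ 3.5000.
Reference: AP of size 6 gives K = 11/6 ≈ 1.8333; a fully generic set of size 6 gives K ≈ 3.5000.

|A| = 6, |A + A| = 21, K = 21/6 = 7/2.


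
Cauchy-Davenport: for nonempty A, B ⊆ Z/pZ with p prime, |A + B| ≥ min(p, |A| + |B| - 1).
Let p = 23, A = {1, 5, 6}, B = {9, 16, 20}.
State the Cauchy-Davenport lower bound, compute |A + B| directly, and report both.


Cauchy-Davenport: |A + B| ≥ min(p, |A| + |B| - 1) for A, B nonempty in Z/pZ.
|A| = 3, |B| = 3, p = 23.
CD lower bound = min(23, 3 + 3 - 1) = min(23, 5) = 5.
Compute A + B mod 23 directly:
a = 1: 1+9=10, 1+16=17, 1+20=21
a = 5: 5+9=14, 5+16=21, 5+20=2
a = 6: 6+9=15, 6+16=22, 6+20=3
A + B = {2, 3, 10, 14, 15, 17, 21, 22}, so |A + B| = 8.
Verify: 8 ≥ 5? Yes ✓.

CD lower bound = 5, actual |A + B| = 8.


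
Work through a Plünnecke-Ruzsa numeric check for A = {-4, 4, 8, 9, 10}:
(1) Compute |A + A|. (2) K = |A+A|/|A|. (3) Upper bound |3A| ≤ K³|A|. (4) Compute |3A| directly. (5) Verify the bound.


|A| = 5.
Step 1: Compute A + A by enumerating all 25 pairs.
A + A = {-8, 0, 4, 5, 6, 8, 12, 13, 14, 16, 17, 18, 19, 20}, so |A + A| = 14.
Step 2: Doubling constant K = |A + A|/|A| = 14/5 = 14/5 ≈ 2.8000.
Step 3: Plünnecke-Ruzsa gives |3A| ≤ K³·|A| = (2.8000)³ · 5 ≈ 109.7600.
Step 4: Compute 3A = A + A + A directly by enumerating all triples (a,b,c) ∈ A³; |3A| = 27.
Step 5: Check 27 ≤ 109.7600? Yes ✓.

K = 14/5, Plünnecke-Ruzsa bound K³|A| ≈ 109.7600, |3A| = 27, inequality holds.


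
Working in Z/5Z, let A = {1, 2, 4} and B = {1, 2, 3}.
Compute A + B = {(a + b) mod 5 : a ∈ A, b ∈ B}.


Work in Z/5Z: reduce every sum a + b modulo 5.
Enumerate all 9 pairs:
a = 1: 1+1=2, 1+2=3, 1+3=4
a = 2: 2+1=3, 2+2=4, 2+3=0
a = 4: 4+1=0, 4+2=1, 4+3=2
Distinct residues collected: {0, 1, 2, 3, 4}
|A + B| = 5 (out of 5 total residues).

A + B = {0, 1, 2, 3, 4}


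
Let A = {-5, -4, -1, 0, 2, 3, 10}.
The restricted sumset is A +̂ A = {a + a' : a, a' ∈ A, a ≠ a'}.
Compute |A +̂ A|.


Restricted sumset: A +̂ A = {a + a' : a ∈ A, a' ∈ A, a ≠ a'}.
Equivalently, take A + A and drop any sum 2a that is achievable ONLY as a + a for a ∈ A (i.e. sums representable only with equal summands).
Enumerate pairs (a, a') with a < a' (symmetric, so each unordered pair gives one sum; this covers all a ≠ a'):
  -5 + -4 = -9
  -5 + -1 = -6
  -5 + 0 = -5
  -5 + 2 = -3
  -5 + 3 = -2
  -5 + 10 = 5
  -4 + -1 = -5
  -4 + 0 = -4
  -4 + 2 = -2
  -4 + 3 = -1
  -4 + 10 = 6
  -1 + 0 = -1
  -1 + 2 = 1
  -1 + 3 = 2
  -1 + 10 = 9
  0 + 2 = 2
  0 + 3 = 3
  0 + 10 = 10
  2 + 3 = 5
  2 + 10 = 12
  3 + 10 = 13
Collected distinct sums: {-9, -6, -5, -4, -3, -2, -1, 1, 2, 3, 5, 6, 9, 10, 12, 13}
|A +̂ A| = 16
(Reference bound: |A +̂ A| ≥ 2|A| - 3 for |A| ≥ 2, with |A| = 7 giving ≥ 11.)

|A +̂ A| = 16


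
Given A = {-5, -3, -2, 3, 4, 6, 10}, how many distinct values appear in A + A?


A + A = {a + a' : a, a' ∈ A}; |A| = 7.
General bounds: 2|A| - 1 ≤ |A + A| ≤ |A|(|A|+1)/2, i.e. 13 ≤ |A + A| ≤ 28.
Lower bound 2|A|-1 is attained iff A is an arithmetic progression.
Enumerate sums a + a' for a ≤ a' (symmetric, so this suffices):
a = -5: -5+-5=-10, -5+-3=-8, -5+-2=-7, -5+3=-2, -5+4=-1, -5+6=1, -5+10=5
a = -3: -3+-3=-6, -3+-2=-5, -3+3=0, -3+4=1, -3+6=3, -3+10=7
a = -2: -2+-2=-4, -2+3=1, -2+4=2, -2+6=4, -2+10=8
a = 3: 3+3=6, 3+4=7, 3+6=9, 3+10=13
a = 4: 4+4=8, 4+6=10, 4+10=14
a = 6: 6+6=12, 6+10=16
a = 10: 10+10=20
Distinct sums: {-10, -8, -7, -6, -5, -4, -2, -1, 0, 1, 2, 3, 4, 5, 6, 7, 8, 9, 10, 12, 13, 14, 16, 20}
|A + A| = 24

|A + A| = 24


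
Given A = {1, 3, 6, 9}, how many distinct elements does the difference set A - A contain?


A - A = {a - a' : a, a' ∈ A}; |A| = 4.
Bounds: 2|A|-1 ≤ |A - A| ≤ |A|² - |A| + 1, i.e. 7 ≤ |A - A| ≤ 13.
Note: 0 ∈ A - A always (from a - a). The set is symmetric: if d ∈ A - A then -d ∈ A - A.
Enumerate nonzero differences d = a - a' with a > a' (then include -d):
Positive differences: {2, 3, 5, 6, 8}
Full difference set: {0} ∪ (positive diffs) ∪ (negative diffs).
|A - A| = 1 + 2·5 = 11 (matches direct enumeration: 11).

|A - A| = 11


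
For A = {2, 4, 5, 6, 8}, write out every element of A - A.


A - A = {a - a' : a, a' ∈ A}.
Compute a - a' for each ordered pair (a, a'):
a = 2: 2-2=0, 2-4=-2, 2-5=-3, 2-6=-4, 2-8=-6
a = 4: 4-2=2, 4-4=0, 4-5=-1, 4-6=-2, 4-8=-4
a = 5: 5-2=3, 5-4=1, 5-5=0, 5-6=-1, 5-8=-3
a = 6: 6-2=4, 6-4=2, 6-5=1, 6-6=0, 6-8=-2
a = 8: 8-2=6, 8-4=4, 8-5=3, 8-6=2, 8-8=0
Collecting distinct values (and noting 0 appears from a-a):
A - A = {-6, -4, -3, -2, -1, 0, 1, 2, 3, 4, 6}
|A - A| = 11

A - A = {-6, -4, -3, -2, -1, 0, 1, 2, 3, 4, 6}


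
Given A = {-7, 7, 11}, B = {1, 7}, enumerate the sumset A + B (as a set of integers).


A + B = {a + b : a ∈ A, b ∈ B}.
Enumerate all |A|·|B| = 3·2 = 6 pairs (a, b) and collect distinct sums.
a = -7: -7+1=-6, -7+7=0
a = 7: 7+1=8, 7+7=14
a = 11: 11+1=12, 11+7=18
Collecting distinct sums: A + B = {-6, 0, 8, 12, 14, 18}
|A + B| = 6

A + B = {-6, 0, 8, 12, 14, 18}


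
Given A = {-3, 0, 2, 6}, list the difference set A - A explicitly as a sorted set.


A - A = {a - a' : a, a' ∈ A}.
Compute a - a' for each ordered pair (a, a'):
a = -3: -3--3=0, -3-0=-3, -3-2=-5, -3-6=-9
a = 0: 0--3=3, 0-0=0, 0-2=-2, 0-6=-6
a = 2: 2--3=5, 2-0=2, 2-2=0, 2-6=-4
a = 6: 6--3=9, 6-0=6, 6-2=4, 6-6=0
Collecting distinct values (and noting 0 appears from a-a):
A - A = {-9, -6, -5, -4, -3, -2, 0, 2, 3, 4, 5, 6, 9}
|A - A| = 13

A - A = {-9, -6, -5, -4, -3, -2, 0, 2, 3, 4, 5, 6, 9}


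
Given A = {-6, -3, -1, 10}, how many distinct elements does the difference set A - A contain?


A - A = {a - a' : a, a' ∈ A}; |A| = 4.
Bounds: 2|A|-1 ≤ |A - A| ≤ |A|² - |A| + 1, i.e. 7 ≤ |A - A| ≤ 13.
Note: 0 ∈ A - A always (from a - a). The set is symmetric: if d ∈ A - A then -d ∈ A - A.
Enumerate nonzero differences d = a - a' with a > a' (then include -d):
Positive differences: {2, 3, 5, 11, 13, 16}
Full difference set: {0} ∪ (positive diffs) ∪ (negative diffs).
|A - A| = 1 + 2·6 = 13 (matches direct enumeration: 13).

|A - A| = 13


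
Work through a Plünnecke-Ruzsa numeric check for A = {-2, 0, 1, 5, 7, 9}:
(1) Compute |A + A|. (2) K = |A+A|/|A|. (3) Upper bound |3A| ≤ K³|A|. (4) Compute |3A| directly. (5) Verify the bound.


|A| = 6.
Step 1: Compute A + A by enumerating all 36 pairs.
A + A = {-4, -2, -1, 0, 1, 2, 3, 5, 6, 7, 8, 9, 10, 12, 14, 16, 18}, so |A + A| = 17.
Step 2: Doubling constant K = |A + A|/|A| = 17/6 = 17/6 ≈ 2.8333.
Step 3: Plünnecke-Ruzsa gives |3A| ≤ K³·|A| = (2.8333)³ · 6 ≈ 136.4722.
Step 4: Compute 3A = A + A + A directly by enumerating all triples (a,b,c) ∈ A³; |3A| = 29.
Step 5: Check 29 ≤ 136.4722? Yes ✓.

K = 17/6, Plünnecke-Ruzsa bound K³|A| ≈ 136.4722, |3A| = 29, inequality holds.


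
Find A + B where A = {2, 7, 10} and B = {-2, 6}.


A + B = {a + b : a ∈ A, b ∈ B}.
Enumerate all |A|·|B| = 3·2 = 6 pairs (a, b) and collect distinct sums.
a = 2: 2+-2=0, 2+6=8
a = 7: 7+-2=5, 7+6=13
a = 10: 10+-2=8, 10+6=16
Collecting distinct sums: A + B = {0, 5, 8, 13, 16}
|A + B| = 5

A + B = {0, 5, 8, 13, 16}


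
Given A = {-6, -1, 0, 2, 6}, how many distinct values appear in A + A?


A + A = {a + a' : a, a' ∈ A}; |A| = 5.
General bounds: 2|A| - 1 ≤ |A + A| ≤ |A|(|A|+1)/2, i.e. 9 ≤ |A + A| ≤ 15.
Lower bound 2|A|-1 is attained iff A is an arithmetic progression.
Enumerate sums a + a' for a ≤ a' (symmetric, so this suffices):
a = -6: -6+-6=-12, -6+-1=-7, -6+0=-6, -6+2=-4, -6+6=0
a = -1: -1+-1=-2, -1+0=-1, -1+2=1, -1+6=5
a = 0: 0+0=0, 0+2=2, 0+6=6
a = 2: 2+2=4, 2+6=8
a = 6: 6+6=12
Distinct sums: {-12, -7, -6, -4, -2, -1, 0, 1, 2, 4, 5, 6, 8, 12}
|A + A| = 14

|A + A| = 14


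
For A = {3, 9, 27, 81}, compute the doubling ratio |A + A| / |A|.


|A| = 4.
Compute A + A by enumerating all 16 pairs.
A + A = {6, 12, 18, 30, 36, 54, 84, 90, 108, 162}, so |A + A| = 10.
K = |A + A| / |A| = 10/4 = 5/2 ≈ 2.5000.
Reference: AP of size 4 gives K = 7/4 ≈ 1.7500; a fully generic set of size 4 gives K ≈ 2.5000.

|A| = 4, |A + A| = 10, K = 10/4 = 5/2.


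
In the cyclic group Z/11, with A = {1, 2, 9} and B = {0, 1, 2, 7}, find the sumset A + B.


Work in Z/11Z: reduce every sum a + b modulo 11.
Enumerate all 12 pairs:
a = 1: 1+0=1, 1+1=2, 1+2=3, 1+7=8
a = 2: 2+0=2, 2+1=3, 2+2=4, 2+7=9
a = 9: 9+0=9, 9+1=10, 9+2=0, 9+7=5
Distinct residues collected: {0, 1, 2, 3, 4, 5, 8, 9, 10}
|A + B| = 9 (out of 11 total residues).

A + B = {0, 1, 2, 3, 4, 5, 8, 9, 10}


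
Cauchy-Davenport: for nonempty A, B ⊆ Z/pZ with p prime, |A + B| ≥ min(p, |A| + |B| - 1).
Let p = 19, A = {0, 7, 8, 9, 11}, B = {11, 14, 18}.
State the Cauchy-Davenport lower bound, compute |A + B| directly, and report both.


Cauchy-Davenport: |A + B| ≥ min(p, |A| + |B| - 1) for A, B nonempty in Z/pZ.
|A| = 5, |B| = 3, p = 19.
CD lower bound = min(19, 5 + 3 - 1) = min(19, 7) = 7.
Compute A + B mod 19 directly:
a = 0: 0+11=11, 0+14=14, 0+18=18
a = 7: 7+11=18, 7+14=2, 7+18=6
a = 8: 8+11=0, 8+14=3, 8+18=7
a = 9: 9+11=1, 9+14=4, 9+18=8
a = 11: 11+11=3, 11+14=6, 11+18=10
A + B = {0, 1, 2, 3, 4, 6, 7, 8, 10, 11, 14, 18}, so |A + B| = 12.
Verify: 12 ≥ 7? Yes ✓.

CD lower bound = 7, actual |A + B| = 12.


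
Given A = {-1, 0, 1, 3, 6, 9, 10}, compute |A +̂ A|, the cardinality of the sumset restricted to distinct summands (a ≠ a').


Restricted sumset: A +̂ A = {a + a' : a ∈ A, a' ∈ A, a ≠ a'}.
Equivalently, take A + A and drop any sum 2a that is achievable ONLY as a + a for a ∈ A (i.e. sums representable only with equal summands).
Enumerate pairs (a, a') with a < a' (symmetric, so each unordered pair gives one sum; this covers all a ≠ a'):
  -1 + 0 = -1
  -1 + 1 = 0
  -1 + 3 = 2
  -1 + 6 = 5
  -1 + 9 = 8
  -1 + 10 = 9
  0 + 1 = 1
  0 + 3 = 3
  0 + 6 = 6
  0 + 9 = 9
  0 + 10 = 10
  1 + 3 = 4
  1 + 6 = 7
  1 + 9 = 10
  1 + 10 = 11
  3 + 6 = 9
  3 + 9 = 12
  3 + 10 = 13
  6 + 9 = 15
  6 + 10 = 16
  9 + 10 = 19
Collected distinct sums: {-1, 0, 1, 2, 3, 4, 5, 6, 7, 8, 9, 10, 11, 12, 13, 15, 16, 19}
|A +̂ A| = 18
(Reference bound: |A +̂ A| ≥ 2|A| - 3 for |A| ≥ 2, with |A| = 7 giving ≥ 11.)

|A +̂ A| = 18


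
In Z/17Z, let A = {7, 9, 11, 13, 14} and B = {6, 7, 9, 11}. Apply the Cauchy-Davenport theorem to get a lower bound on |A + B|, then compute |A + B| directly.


Cauchy-Davenport: |A + B| ≥ min(p, |A| + |B| - 1) for A, B nonempty in Z/pZ.
|A| = 5, |B| = 4, p = 17.
CD lower bound = min(17, 5 + 4 - 1) = min(17, 8) = 8.
Compute A + B mod 17 directly:
a = 7: 7+6=13, 7+7=14, 7+9=16, 7+11=1
a = 9: 9+6=15, 9+7=16, 9+9=1, 9+11=3
a = 11: 11+6=0, 11+7=1, 11+9=3, 11+11=5
a = 13: 13+6=2, 13+7=3, 13+9=5, 13+11=7
a = 14: 14+6=3, 14+7=4, 14+9=6, 14+11=8
A + B = {0, 1, 2, 3, 4, 5, 6, 7, 8, 13, 14, 15, 16}, so |A + B| = 13.
Verify: 13 ≥ 8? Yes ✓.

CD lower bound = 8, actual |A + B| = 13.


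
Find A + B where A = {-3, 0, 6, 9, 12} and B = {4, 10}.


A + B = {a + b : a ∈ A, b ∈ B}.
Enumerate all |A|·|B| = 5·2 = 10 pairs (a, b) and collect distinct sums.
a = -3: -3+4=1, -3+10=7
a = 0: 0+4=4, 0+10=10
a = 6: 6+4=10, 6+10=16
a = 9: 9+4=13, 9+10=19
a = 12: 12+4=16, 12+10=22
Collecting distinct sums: A + B = {1, 4, 7, 10, 13, 16, 19, 22}
|A + B| = 8

A + B = {1, 4, 7, 10, 13, 16, 19, 22}


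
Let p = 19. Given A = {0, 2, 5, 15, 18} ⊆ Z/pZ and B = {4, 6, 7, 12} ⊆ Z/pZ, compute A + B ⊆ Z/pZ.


Work in Z/19Z: reduce every sum a + b modulo 19.
Enumerate all 20 pairs:
a = 0: 0+4=4, 0+6=6, 0+7=7, 0+12=12
a = 2: 2+4=6, 2+6=8, 2+7=9, 2+12=14
a = 5: 5+4=9, 5+6=11, 5+7=12, 5+12=17
a = 15: 15+4=0, 15+6=2, 15+7=3, 15+12=8
a = 18: 18+4=3, 18+6=5, 18+7=6, 18+12=11
Distinct residues collected: {0, 2, 3, 4, 5, 6, 7, 8, 9, 11, 12, 14, 17}
|A + B| = 13 (out of 19 total residues).

A + B = {0, 2, 3, 4, 5, 6, 7, 8, 9, 11, 12, 14, 17}


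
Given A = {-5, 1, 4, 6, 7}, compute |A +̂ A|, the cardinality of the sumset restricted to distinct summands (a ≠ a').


Restricted sumset: A +̂ A = {a + a' : a ∈ A, a' ∈ A, a ≠ a'}.
Equivalently, take A + A and drop any sum 2a that is achievable ONLY as a + a for a ∈ A (i.e. sums representable only with equal summands).
Enumerate pairs (a, a') with a < a' (symmetric, so each unordered pair gives one sum; this covers all a ≠ a'):
  -5 + 1 = -4
  -5 + 4 = -1
  -5 + 6 = 1
  -5 + 7 = 2
  1 + 4 = 5
  1 + 6 = 7
  1 + 7 = 8
  4 + 6 = 10
  4 + 7 = 11
  6 + 7 = 13
Collected distinct sums: {-4, -1, 1, 2, 5, 7, 8, 10, 11, 13}
|A +̂ A| = 10
(Reference bound: |A +̂ A| ≥ 2|A| - 3 for |A| ≥ 2, with |A| = 5 giving ≥ 7.)

|A +̂ A| = 10


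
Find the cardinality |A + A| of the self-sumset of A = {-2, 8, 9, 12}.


A + A = {a + a' : a, a' ∈ A}; |A| = 4.
General bounds: 2|A| - 1 ≤ |A + A| ≤ |A|(|A|+1)/2, i.e. 7 ≤ |A + A| ≤ 10.
Lower bound 2|A|-1 is attained iff A is an arithmetic progression.
Enumerate sums a + a' for a ≤ a' (symmetric, so this suffices):
a = -2: -2+-2=-4, -2+8=6, -2+9=7, -2+12=10
a = 8: 8+8=16, 8+9=17, 8+12=20
a = 9: 9+9=18, 9+12=21
a = 12: 12+12=24
Distinct sums: {-4, 6, 7, 10, 16, 17, 18, 20, 21, 24}
|A + A| = 10

|A + A| = 10


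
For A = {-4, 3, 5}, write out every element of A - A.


A - A = {a - a' : a, a' ∈ A}.
Compute a - a' for each ordered pair (a, a'):
a = -4: -4--4=0, -4-3=-7, -4-5=-9
a = 3: 3--4=7, 3-3=0, 3-5=-2
a = 5: 5--4=9, 5-3=2, 5-5=0
Collecting distinct values (and noting 0 appears from a-a):
A - A = {-9, -7, -2, 0, 2, 7, 9}
|A - A| = 7

A - A = {-9, -7, -2, 0, 2, 7, 9}


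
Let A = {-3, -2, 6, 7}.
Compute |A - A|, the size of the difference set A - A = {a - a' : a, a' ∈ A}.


A - A = {a - a' : a, a' ∈ A}; |A| = 4.
Bounds: 2|A|-1 ≤ |A - A| ≤ |A|² - |A| + 1, i.e. 7 ≤ |A - A| ≤ 13.
Note: 0 ∈ A - A always (from a - a). The set is symmetric: if d ∈ A - A then -d ∈ A - A.
Enumerate nonzero differences d = a - a' with a > a' (then include -d):
Positive differences: {1, 8, 9, 10}
Full difference set: {0} ∪ (positive diffs) ∪ (negative diffs).
|A - A| = 1 + 2·4 = 9 (matches direct enumeration: 9).

|A - A| = 9


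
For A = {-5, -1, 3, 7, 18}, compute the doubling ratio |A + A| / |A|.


|A| = 5.
Compute A + A by enumerating all 25 pairs.
A + A = {-10, -6, -2, 2, 6, 10, 13, 14, 17, 21, 25, 36}, so |A + A| = 12.
K = |A + A| / |A| = 12/5 (already in lowest terms) ≈ 2.4000.
Reference: AP of size 5 gives K = 9/5 ≈ 1.8000; a fully generic set of size 5 gives K ≈ 3.0000.

|A| = 5, |A + A| = 12, K = 12/5.


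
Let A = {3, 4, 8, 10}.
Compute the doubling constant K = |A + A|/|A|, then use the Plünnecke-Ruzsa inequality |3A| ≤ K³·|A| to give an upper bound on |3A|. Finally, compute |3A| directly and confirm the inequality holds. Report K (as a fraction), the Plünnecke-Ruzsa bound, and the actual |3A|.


|A| = 4.
Step 1: Compute A + A by enumerating all 16 pairs.
A + A = {6, 7, 8, 11, 12, 13, 14, 16, 18, 20}, so |A + A| = 10.
Step 2: Doubling constant K = |A + A|/|A| = 10/4 = 10/4 ≈ 2.5000.
Step 3: Plünnecke-Ruzsa gives |3A| ≤ K³·|A| = (2.5000)³ · 4 ≈ 62.5000.
Step 4: Compute 3A = A + A + A directly by enumerating all triples (a,b,c) ∈ A³; |3A| = 18.
Step 5: Check 18 ≤ 62.5000? Yes ✓.

K = 10/4, Plünnecke-Ruzsa bound K³|A| ≈ 62.5000, |3A| = 18, inequality holds.


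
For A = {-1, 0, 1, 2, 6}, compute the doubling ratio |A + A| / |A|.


|A| = 5.
Compute A + A by enumerating all 25 pairs.
A + A = {-2, -1, 0, 1, 2, 3, 4, 5, 6, 7, 8, 12}, so |A + A| = 12.
K = |A + A| / |A| = 12/5 (already in lowest terms) ≈ 2.4000.
Reference: AP of size 5 gives K = 9/5 ≈ 1.8000; a fully generic set of size 5 gives K ≈ 3.0000.

|A| = 5, |A + A| = 12, K = 12/5.


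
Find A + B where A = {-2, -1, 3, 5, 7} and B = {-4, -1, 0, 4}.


A + B = {a + b : a ∈ A, b ∈ B}.
Enumerate all |A|·|B| = 5·4 = 20 pairs (a, b) and collect distinct sums.
a = -2: -2+-4=-6, -2+-1=-3, -2+0=-2, -2+4=2
a = -1: -1+-4=-5, -1+-1=-2, -1+0=-1, -1+4=3
a = 3: 3+-4=-1, 3+-1=2, 3+0=3, 3+4=7
a = 5: 5+-4=1, 5+-1=4, 5+0=5, 5+4=9
a = 7: 7+-4=3, 7+-1=6, 7+0=7, 7+4=11
Collecting distinct sums: A + B = {-6, -5, -3, -2, -1, 1, 2, 3, 4, 5, 6, 7, 9, 11}
|A + B| = 14

A + B = {-6, -5, -3, -2, -1, 1, 2, 3, 4, 5, 6, 7, 9, 11}


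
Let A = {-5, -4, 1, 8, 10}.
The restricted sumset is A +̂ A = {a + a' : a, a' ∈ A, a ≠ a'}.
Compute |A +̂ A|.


Restricted sumset: A +̂ A = {a + a' : a ∈ A, a' ∈ A, a ≠ a'}.
Equivalently, take A + A and drop any sum 2a that is achievable ONLY as a + a for a ∈ A (i.e. sums representable only with equal summands).
Enumerate pairs (a, a') with a < a' (symmetric, so each unordered pair gives one sum; this covers all a ≠ a'):
  -5 + -4 = -9
  -5 + 1 = -4
  -5 + 8 = 3
  -5 + 10 = 5
  -4 + 1 = -3
  -4 + 8 = 4
  -4 + 10 = 6
  1 + 8 = 9
  1 + 10 = 11
  8 + 10 = 18
Collected distinct sums: {-9, -4, -3, 3, 4, 5, 6, 9, 11, 18}
|A +̂ A| = 10
(Reference bound: |A +̂ A| ≥ 2|A| - 3 for |A| ≥ 2, with |A| = 5 giving ≥ 7.)

|A +̂ A| = 10


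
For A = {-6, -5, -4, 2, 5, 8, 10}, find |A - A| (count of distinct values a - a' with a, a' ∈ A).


A - A = {a - a' : a, a' ∈ A}; |A| = 7.
Bounds: 2|A|-1 ≤ |A - A| ≤ |A|² - |A| + 1, i.e. 13 ≤ |A - A| ≤ 43.
Note: 0 ∈ A - A always (from a - a). The set is symmetric: if d ∈ A - A then -d ∈ A - A.
Enumerate nonzero differences d = a - a' with a > a' (then include -d):
Positive differences: {1, 2, 3, 5, 6, 7, 8, 9, 10, 11, 12, 13, 14, 15, 16}
Full difference set: {0} ∪ (positive diffs) ∪ (negative diffs).
|A - A| = 1 + 2·15 = 31 (matches direct enumeration: 31).

|A - A| = 31


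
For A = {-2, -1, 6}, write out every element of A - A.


A - A = {a - a' : a, a' ∈ A}.
Compute a - a' for each ordered pair (a, a'):
a = -2: -2--2=0, -2--1=-1, -2-6=-8
a = -1: -1--2=1, -1--1=0, -1-6=-7
a = 6: 6--2=8, 6--1=7, 6-6=0
Collecting distinct values (and noting 0 appears from a-a):
A - A = {-8, -7, -1, 0, 1, 7, 8}
|A - A| = 7

A - A = {-8, -7, -1, 0, 1, 7, 8}


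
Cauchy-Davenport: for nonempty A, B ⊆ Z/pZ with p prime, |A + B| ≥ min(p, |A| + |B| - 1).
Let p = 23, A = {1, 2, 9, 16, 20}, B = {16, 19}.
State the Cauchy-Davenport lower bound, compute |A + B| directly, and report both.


Cauchy-Davenport: |A + B| ≥ min(p, |A| + |B| - 1) for A, B nonempty in Z/pZ.
|A| = 5, |B| = 2, p = 23.
CD lower bound = min(23, 5 + 2 - 1) = min(23, 6) = 6.
Compute A + B mod 23 directly:
a = 1: 1+16=17, 1+19=20
a = 2: 2+16=18, 2+19=21
a = 9: 9+16=2, 9+19=5
a = 16: 16+16=9, 16+19=12
a = 20: 20+16=13, 20+19=16
A + B = {2, 5, 9, 12, 13, 16, 17, 18, 20, 21}, so |A + B| = 10.
Verify: 10 ≥ 6? Yes ✓.

CD lower bound = 6, actual |A + B| = 10.


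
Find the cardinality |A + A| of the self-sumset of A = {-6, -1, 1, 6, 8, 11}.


A + A = {a + a' : a, a' ∈ A}; |A| = 6.
General bounds: 2|A| - 1 ≤ |A + A| ≤ |A|(|A|+1)/2, i.e. 11 ≤ |A + A| ≤ 21.
Lower bound 2|A|-1 is attained iff A is an arithmetic progression.
Enumerate sums a + a' for a ≤ a' (symmetric, so this suffices):
a = -6: -6+-6=-12, -6+-1=-7, -6+1=-5, -6+6=0, -6+8=2, -6+11=5
a = -1: -1+-1=-2, -1+1=0, -1+6=5, -1+8=7, -1+11=10
a = 1: 1+1=2, 1+6=7, 1+8=9, 1+11=12
a = 6: 6+6=12, 6+8=14, 6+11=17
a = 8: 8+8=16, 8+11=19
a = 11: 11+11=22
Distinct sums: {-12, -7, -5, -2, 0, 2, 5, 7, 9, 10, 12, 14, 16, 17, 19, 22}
|A + A| = 16

|A + A| = 16


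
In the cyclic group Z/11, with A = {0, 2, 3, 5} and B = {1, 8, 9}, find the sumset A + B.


Work in Z/11Z: reduce every sum a + b modulo 11.
Enumerate all 12 pairs:
a = 0: 0+1=1, 0+8=8, 0+9=9
a = 2: 2+1=3, 2+8=10, 2+9=0
a = 3: 3+1=4, 3+8=0, 3+9=1
a = 5: 5+1=6, 5+8=2, 5+9=3
Distinct residues collected: {0, 1, 2, 3, 4, 6, 8, 9, 10}
|A + B| = 9 (out of 11 total residues).

A + B = {0, 1, 2, 3, 4, 6, 8, 9, 10}


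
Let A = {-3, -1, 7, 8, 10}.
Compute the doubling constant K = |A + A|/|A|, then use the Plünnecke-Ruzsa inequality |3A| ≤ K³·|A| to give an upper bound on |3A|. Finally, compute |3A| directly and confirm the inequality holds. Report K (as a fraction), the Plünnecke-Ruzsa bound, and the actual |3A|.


|A| = 5.
Step 1: Compute A + A by enumerating all 25 pairs.
A + A = {-6, -4, -2, 4, 5, 6, 7, 9, 14, 15, 16, 17, 18, 20}, so |A + A| = 14.
Step 2: Doubling constant K = |A + A|/|A| = 14/5 = 14/5 ≈ 2.8000.
Step 3: Plünnecke-Ruzsa gives |3A| ≤ K³·|A| = (2.8000)³ · 5 ≈ 109.7600.
Step 4: Compute 3A = A + A + A directly by enumerating all triples (a,b,c) ∈ A³; |3A| = 28.
Step 5: Check 28 ≤ 109.7600? Yes ✓.

K = 14/5, Plünnecke-Ruzsa bound K³|A| ≈ 109.7600, |3A| = 28, inequality holds.


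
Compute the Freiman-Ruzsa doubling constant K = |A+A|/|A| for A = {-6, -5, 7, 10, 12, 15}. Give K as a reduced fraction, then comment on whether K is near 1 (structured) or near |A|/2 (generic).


|A| = 6.
Compute A + A by enumerating all 36 pairs.
A + A = {-12, -11, -10, 1, 2, 4, 5, 6, 7, 9, 10, 14, 17, 19, 20, 22, 24, 25, 27, 30}, so |A + A| = 20.
K = |A + A| / |A| = 20/6 = 10/3 ≈ 3.3333.
Reference: AP of size 6 gives K = 11/6 ≈ 1.8333; a fully generic set of size 6 gives K ≈ 3.5000.

|A| = 6, |A + A| = 20, K = 20/6 = 10/3.


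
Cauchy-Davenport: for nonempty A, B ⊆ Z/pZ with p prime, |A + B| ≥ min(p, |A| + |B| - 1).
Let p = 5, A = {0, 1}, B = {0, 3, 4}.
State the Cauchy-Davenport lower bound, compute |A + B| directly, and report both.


Cauchy-Davenport: |A + B| ≥ min(p, |A| + |B| - 1) for A, B nonempty in Z/pZ.
|A| = 2, |B| = 3, p = 5.
CD lower bound = min(5, 2 + 3 - 1) = min(5, 4) = 4.
Compute A + B mod 5 directly:
a = 0: 0+0=0, 0+3=3, 0+4=4
a = 1: 1+0=1, 1+3=4, 1+4=0
A + B = {0, 1, 3, 4}, so |A + B| = 4.
Verify: 4 ≥ 4? Yes ✓.

CD lower bound = 4, actual |A + B| = 4.


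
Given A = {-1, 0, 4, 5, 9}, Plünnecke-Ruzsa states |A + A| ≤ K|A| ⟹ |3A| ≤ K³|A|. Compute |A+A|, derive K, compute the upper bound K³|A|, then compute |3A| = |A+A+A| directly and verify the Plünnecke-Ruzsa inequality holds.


|A| = 5.
Step 1: Compute A + A by enumerating all 25 pairs.
A + A = {-2, -1, 0, 3, 4, 5, 8, 9, 10, 13, 14, 18}, so |A + A| = 12.
Step 2: Doubling constant K = |A + A|/|A| = 12/5 = 12/5 ≈ 2.4000.
Step 3: Plünnecke-Ruzsa gives |3A| ≤ K³·|A| = (2.4000)³ · 5 ≈ 69.1200.
Step 4: Compute 3A = A + A + A directly by enumerating all triples (a,b,c) ∈ A³; |3A| = 22.
Step 5: Check 22 ≤ 69.1200? Yes ✓.

K = 12/5, Plünnecke-Ruzsa bound K³|A| ≈ 69.1200, |3A| = 22, inequality holds.


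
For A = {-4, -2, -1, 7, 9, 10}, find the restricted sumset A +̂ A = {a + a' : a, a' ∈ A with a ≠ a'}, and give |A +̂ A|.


Restricted sumset: A +̂ A = {a + a' : a ∈ A, a' ∈ A, a ≠ a'}.
Equivalently, take A + A and drop any sum 2a that is achievable ONLY as a + a for a ∈ A (i.e. sums representable only with equal summands).
Enumerate pairs (a, a') with a < a' (symmetric, so each unordered pair gives one sum; this covers all a ≠ a'):
  -4 + -2 = -6
  -4 + -1 = -5
  -4 + 7 = 3
  -4 + 9 = 5
  -4 + 10 = 6
  -2 + -1 = -3
  -2 + 7 = 5
  -2 + 9 = 7
  -2 + 10 = 8
  -1 + 7 = 6
  -1 + 9 = 8
  -1 + 10 = 9
  7 + 9 = 16
  7 + 10 = 17
  9 + 10 = 19
Collected distinct sums: {-6, -5, -3, 3, 5, 6, 7, 8, 9, 16, 17, 19}
|A +̂ A| = 12
(Reference bound: |A +̂ A| ≥ 2|A| - 3 for |A| ≥ 2, with |A| = 6 giving ≥ 9.)

|A +̂ A| = 12


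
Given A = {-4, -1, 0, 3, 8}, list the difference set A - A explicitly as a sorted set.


A - A = {a - a' : a, a' ∈ A}.
Compute a - a' for each ordered pair (a, a'):
a = -4: -4--4=0, -4--1=-3, -4-0=-4, -4-3=-7, -4-8=-12
a = -1: -1--4=3, -1--1=0, -1-0=-1, -1-3=-4, -1-8=-9
a = 0: 0--4=4, 0--1=1, 0-0=0, 0-3=-3, 0-8=-8
a = 3: 3--4=7, 3--1=4, 3-0=3, 3-3=0, 3-8=-5
a = 8: 8--4=12, 8--1=9, 8-0=8, 8-3=5, 8-8=0
Collecting distinct values (and noting 0 appears from a-a):
A - A = {-12, -9, -8, -7, -5, -4, -3, -1, 0, 1, 3, 4, 5, 7, 8, 9, 12}
|A - A| = 17

A - A = {-12, -9, -8, -7, -5, -4, -3, -1, 0, 1, 3, 4, 5, 7, 8, 9, 12}


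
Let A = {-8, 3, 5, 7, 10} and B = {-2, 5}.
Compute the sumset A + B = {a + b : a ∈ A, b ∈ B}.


A + B = {a + b : a ∈ A, b ∈ B}.
Enumerate all |A|·|B| = 5·2 = 10 pairs (a, b) and collect distinct sums.
a = -8: -8+-2=-10, -8+5=-3
a = 3: 3+-2=1, 3+5=8
a = 5: 5+-2=3, 5+5=10
a = 7: 7+-2=5, 7+5=12
a = 10: 10+-2=8, 10+5=15
Collecting distinct sums: A + B = {-10, -3, 1, 3, 5, 8, 10, 12, 15}
|A + B| = 9

A + B = {-10, -3, 1, 3, 5, 8, 10, 12, 15}


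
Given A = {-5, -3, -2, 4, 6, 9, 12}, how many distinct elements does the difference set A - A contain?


A - A = {a - a' : a, a' ∈ A}; |A| = 7.
Bounds: 2|A|-1 ≤ |A - A| ≤ |A|² - |A| + 1, i.e. 13 ≤ |A - A| ≤ 43.
Note: 0 ∈ A - A always (from a - a). The set is symmetric: if d ∈ A - A then -d ∈ A - A.
Enumerate nonzero differences d = a - a' with a > a' (then include -d):
Positive differences: {1, 2, 3, 5, 6, 7, 8, 9, 11, 12, 14, 15, 17}
Full difference set: {0} ∪ (positive diffs) ∪ (negative diffs).
|A - A| = 1 + 2·13 = 27 (matches direct enumeration: 27).

|A - A| = 27


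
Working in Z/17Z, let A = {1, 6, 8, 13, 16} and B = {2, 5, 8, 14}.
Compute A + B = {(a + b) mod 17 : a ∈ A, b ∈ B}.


Work in Z/17Z: reduce every sum a + b modulo 17.
Enumerate all 20 pairs:
a = 1: 1+2=3, 1+5=6, 1+8=9, 1+14=15
a = 6: 6+2=8, 6+5=11, 6+8=14, 6+14=3
a = 8: 8+2=10, 8+5=13, 8+8=16, 8+14=5
a = 13: 13+2=15, 13+5=1, 13+8=4, 13+14=10
a = 16: 16+2=1, 16+5=4, 16+8=7, 16+14=13
Distinct residues collected: {1, 3, 4, 5, 6, 7, 8, 9, 10, 11, 13, 14, 15, 16}
|A + B| = 14 (out of 17 total residues).

A + B = {1, 3, 4, 5, 6, 7, 8, 9, 10, 11, 13, 14, 15, 16}


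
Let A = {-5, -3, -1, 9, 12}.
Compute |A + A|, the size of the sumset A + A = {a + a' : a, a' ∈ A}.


A + A = {a + a' : a, a' ∈ A}; |A| = 5.
General bounds: 2|A| - 1 ≤ |A + A| ≤ |A|(|A|+1)/2, i.e. 9 ≤ |A + A| ≤ 15.
Lower bound 2|A|-1 is attained iff A is an arithmetic progression.
Enumerate sums a + a' for a ≤ a' (symmetric, so this suffices):
a = -5: -5+-5=-10, -5+-3=-8, -5+-1=-6, -5+9=4, -5+12=7
a = -3: -3+-3=-6, -3+-1=-4, -3+9=6, -3+12=9
a = -1: -1+-1=-2, -1+9=8, -1+12=11
a = 9: 9+9=18, 9+12=21
a = 12: 12+12=24
Distinct sums: {-10, -8, -6, -4, -2, 4, 6, 7, 8, 9, 11, 18, 21, 24}
|A + A| = 14

|A + A| = 14


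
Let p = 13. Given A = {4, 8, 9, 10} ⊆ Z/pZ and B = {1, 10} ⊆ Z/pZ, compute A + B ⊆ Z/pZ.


Work in Z/13Z: reduce every sum a + b modulo 13.
Enumerate all 8 pairs:
a = 4: 4+1=5, 4+10=1
a = 8: 8+1=9, 8+10=5
a = 9: 9+1=10, 9+10=6
a = 10: 10+1=11, 10+10=7
Distinct residues collected: {1, 5, 6, 7, 9, 10, 11}
|A + B| = 7 (out of 13 total residues).

A + B = {1, 5, 6, 7, 9, 10, 11}


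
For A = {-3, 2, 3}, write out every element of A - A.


A - A = {a - a' : a, a' ∈ A}.
Compute a - a' for each ordered pair (a, a'):
a = -3: -3--3=0, -3-2=-5, -3-3=-6
a = 2: 2--3=5, 2-2=0, 2-3=-1
a = 3: 3--3=6, 3-2=1, 3-3=0
Collecting distinct values (and noting 0 appears from a-a):
A - A = {-6, -5, -1, 0, 1, 5, 6}
|A - A| = 7

A - A = {-6, -5, -1, 0, 1, 5, 6}


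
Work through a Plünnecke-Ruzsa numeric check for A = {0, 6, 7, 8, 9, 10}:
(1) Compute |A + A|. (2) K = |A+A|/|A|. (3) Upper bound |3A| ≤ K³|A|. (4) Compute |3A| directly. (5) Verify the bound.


|A| = 6.
Step 1: Compute A + A by enumerating all 36 pairs.
A + A = {0, 6, 7, 8, 9, 10, 12, 13, 14, 15, 16, 17, 18, 19, 20}, so |A + A| = 15.
Step 2: Doubling constant K = |A + A|/|A| = 15/6 = 15/6 ≈ 2.5000.
Step 3: Plünnecke-Ruzsa gives |3A| ≤ K³·|A| = (2.5000)³ · 6 ≈ 93.7500.
Step 4: Compute 3A = A + A + A directly by enumerating all triples (a,b,c) ∈ A³; |3A| = 25.
Step 5: Check 25 ≤ 93.7500? Yes ✓.

K = 15/6, Plünnecke-Ruzsa bound K³|A| ≈ 93.7500, |3A| = 25, inequality holds.


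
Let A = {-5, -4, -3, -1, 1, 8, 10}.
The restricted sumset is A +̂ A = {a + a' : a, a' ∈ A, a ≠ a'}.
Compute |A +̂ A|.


Restricted sumset: A +̂ A = {a + a' : a ∈ A, a' ∈ A, a ≠ a'}.
Equivalently, take A + A and drop any sum 2a that is achievable ONLY as a + a for a ∈ A (i.e. sums representable only with equal summands).
Enumerate pairs (a, a') with a < a' (symmetric, so each unordered pair gives one sum; this covers all a ≠ a'):
  -5 + -4 = -9
  -5 + -3 = -8
  -5 + -1 = -6
  -5 + 1 = -4
  -5 + 8 = 3
  -5 + 10 = 5
  -4 + -3 = -7
  -4 + -1 = -5
  -4 + 1 = -3
  -4 + 8 = 4
  -4 + 10 = 6
  -3 + -1 = -4
  -3 + 1 = -2
  -3 + 8 = 5
  -3 + 10 = 7
  -1 + 1 = 0
  -1 + 8 = 7
  -1 + 10 = 9
  1 + 8 = 9
  1 + 10 = 11
  8 + 10 = 18
Collected distinct sums: {-9, -8, -7, -6, -5, -4, -3, -2, 0, 3, 4, 5, 6, 7, 9, 11, 18}
|A +̂ A| = 17
(Reference bound: |A +̂ A| ≥ 2|A| - 3 for |A| ≥ 2, with |A| = 7 giving ≥ 11.)

|A +̂ A| = 17


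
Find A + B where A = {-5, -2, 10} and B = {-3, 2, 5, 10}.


A + B = {a + b : a ∈ A, b ∈ B}.
Enumerate all |A|·|B| = 3·4 = 12 pairs (a, b) and collect distinct sums.
a = -5: -5+-3=-8, -5+2=-3, -5+5=0, -5+10=5
a = -2: -2+-3=-5, -2+2=0, -2+5=3, -2+10=8
a = 10: 10+-3=7, 10+2=12, 10+5=15, 10+10=20
Collecting distinct sums: A + B = {-8, -5, -3, 0, 3, 5, 7, 8, 12, 15, 20}
|A + B| = 11

A + B = {-8, -5, -3, 0, 3, 5, 7, 8, 12, 15, 20}


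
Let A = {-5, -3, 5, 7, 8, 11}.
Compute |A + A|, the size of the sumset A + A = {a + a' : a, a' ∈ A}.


A + A = {a + a' : a, a' ∈ A}; |A| = 6.
General bounds: 2|A| - 1 ≤ |A + A| ≤ |A|(|A|+1)/2, i.e. 11 ≤ |A + A| ≤ 21.
Lower bound 2|A|-1 is attained iff A is an arithmetic progression.
Enumerate sums a + a' for a ≤ a' (symmetric, so this suffices):
a = -5: -5+-5=-10, -5+-3=-8, -5+5=0, -5+7=2, -5+8=3, -5+11=6
a = -3: -3+-3=-6, -3+5=2, -3+7=4, -3+8=5, -3+11=8
a = 5: 5+5=10, 5+7=12, 5+8=13, 5+11=16
a = 7: 7+7=14, 7+8=15, 7+11=18
a = 8: 8+8=16, 8+11=19
a = 11: 11+11=22
Distinct sums: {-10, -8, -6, 0, 2, 3, 4, 5, 6, 8, 10, 12, 13, 14, 15, 16, 18, 19, 22}
|A + A| = 19

|A + A| = 19


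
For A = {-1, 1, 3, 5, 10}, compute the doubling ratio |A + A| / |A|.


|A| = 5.
Compute A + A by enumerating all 25 pairs.
A + A = {-2, 0, 2, 4, 6, 8, 9, 10, 11, 13, 15, 20}, so |A + A| = 12.
K = |A + A| / |A| = 12/5 (already in lowest terms) ≈ 2.4000.
Reference: AP of size 5 gives K = 9/5 ≈ 1.8000; a fully generic set of size 5 gives K ≈ 3.0000.

|A| = 5, |A + A| = 12, K = 12/5.


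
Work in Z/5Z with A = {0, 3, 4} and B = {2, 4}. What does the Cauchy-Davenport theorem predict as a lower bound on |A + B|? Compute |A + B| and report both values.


Cauchy-Davenport: |A + B| ≥ min(p, |A| + |B| - 1) for A, B nonempty in Z/pZ.
|A| = 3, |B| = 2, p = 5.
CD lower bound = min(5, 3 + 2 - 1) = min(5, 4) = 4.
Compute A + B mod 5 directly:
a = 0: 0+2=2, 0+4=4
a = 3: 3+2=0, 3+4=2
a = 4: 4+2=1, 4+4=3
A + B = {0, 1, 2, 3, 4}, so |A + B| = 5.
Verify: 5 ≥ 4? Yes ✓.

CD lower bound = 4, actual |A + B| = 5.


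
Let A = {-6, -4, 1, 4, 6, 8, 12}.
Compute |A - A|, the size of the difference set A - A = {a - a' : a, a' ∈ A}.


A - A = {a - a' : a, a' ∈ A}; |A| = 7.
Bounds: 2|A|-1 ≤ |A - A| ≤ |A|² - |A| + 1, i.e. 13 ≤ |A - A| ≤ 43.
Note: 0 ∈ A - A always (from a - a). The set is symmetric: if d ∈ A - A then -d ∈ A - A.
Enumerate nonzero differences d = a - a' with a > a' (then include -d):
Positive differences: {2, 3, 4, 5, 6, 7, 8, 10, 11, 12, 14, 16, 18}
Full difference set: {0} ∪ (positive diffs) ∪ (negative diffs).
|A - A| = 1 + 2·13 = 27 (matches direct enumeration: 27).

|A - A| = 27


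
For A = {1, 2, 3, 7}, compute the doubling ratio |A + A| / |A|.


|A| = 4.
Compute A + A by enumerating all 16 pairs.
A + A = {2, 3, 4, 5, 6, 8, 9, 10, 14}, so |A + A| = 9.
K = |A + A| / |A| = 9/4 (already in lowest terms) ≈ 2.2500.
Reference: AP of size 4 gives K = 7/4 ≈ 1.7500; a fully generic set of size 4 gives K ≈ 2.5000.

|A| = 4, |A + A| = 9, K = 9/4.


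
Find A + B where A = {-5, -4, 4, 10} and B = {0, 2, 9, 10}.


A + B = {a + b : a ∈ A, b ∈ B}.
Enumerate all |A|·|B| = 4·4 = 16 pairs (a, b) and collect distinct sums.
a = -5: -5+0=-5, -5+2=-3, -5+9=4, -5+10=5
a = -4: -4+0=-4, -4+2=-2, -4+9=5, -4+10=6
a = 4: 4+0=4, 4+2=6, 4+9=13, 4+10=14
a = 10: 10+0=10, 10+2=12, 10+9=19, 10+10=20
Collecting distinct sums: A + B = {-5, -4, -3, -2, 4, 5, 6, 10, 12, 13, 14, 19, 20}
|A + B| = 13

A + B = {-5, -4, -3, -2, 4, 5, 6, 10, 12, 13, 14, 19, 20}


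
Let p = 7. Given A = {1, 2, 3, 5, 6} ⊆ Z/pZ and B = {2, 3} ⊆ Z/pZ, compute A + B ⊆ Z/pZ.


Work in Z/7Z: reduce every sum a + b modulo 7.
Enumerate all 10 pairs:
a = 1: 1+2=3, 1+3=4
a = 2: 2+2=4, 2+3=5
a = 3: 3+2=5, 3+3=6
a = 5: 5+2=0, 5+3=1
a = 6: 6+2=1, 6+3=2
Distinct residues collected: {0, 1, 2, 3, 4, 5, 6}
|A + B| = 7 (out of 7 total residues).

A + B = {0, 1, 2, 3, 4, 5, 6}


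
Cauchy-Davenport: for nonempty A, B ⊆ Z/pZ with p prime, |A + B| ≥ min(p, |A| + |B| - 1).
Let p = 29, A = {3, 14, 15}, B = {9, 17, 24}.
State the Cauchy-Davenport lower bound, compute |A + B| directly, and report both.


Cauchy-Davenport: |A + B| ≥ min(p, |A| + |B| - 1) for A, B nonempty in Z/pZ.
|A| = 3, |B| = 3, p = 29.
CD lower bound = min(29, 3 + 3 - 1) = min(29, 5) = 5.
Compute A + B mod 29 directly:
a = 3: 3+9=12, 3+17=20, 3+24=27
a = 14: 14+9=23, 14+17=2, 14+24=9
a = 15: 15+9=24, 15+17=3, 15+24=10
A + B = {2, 3, 9, 10, 12, 20, 23, 24, 27}, so |A + B| = 9.
Verify: 9 ≥ 5? Yes ✓.

CD lower bound = 5, actual |A + B| = 9.


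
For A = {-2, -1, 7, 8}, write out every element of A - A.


A - A = {a - a' : a, a' ∈ A}.
Compute a - a' for each ordered pair (a, a'):
a = -2: -2--2=0, -2--1=-1, -2-7=-9, -2-8=-10
a = -1: -1--2=1, -1--1=0, -1-7=-8, -1-8=-9
a = 7: 7--2=9, 7--1=8, 7-7=0, 7-8=-1
a = 8: 8--2=10, 8--1=9, 8-7=1, 8-8=0
Collecting distinct values (and noting 0 appears from a-a):
A - A = {-10, -9, -8, -1, 0, 1, 8, 9, 10}
|A - A| = 9

A - A = {-10, -9, -8, -1, 0, 1, 8, 9, 10}


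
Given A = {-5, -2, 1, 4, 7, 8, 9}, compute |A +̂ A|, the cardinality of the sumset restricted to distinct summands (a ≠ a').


Restricted sumset: A +̂ A = {a + a' : a ∈ A, a' ∈ A, a ≠ a'}.
Equivalently, take A + A and drop any sum 2a that is achievable ONLY as a + a for a ∈ A (i.e. sums representable only with equal summands).
Enumerate pairs (a, a') with a < a' (symmetric, so each unordered pair gives one sum; this covers all a ≠ a'):
  -5 + -2 = -7
  -5 + 1 = -4
  -5 + 4 = -1
  -5 + 7 = 2
  -5 + 8 = 3
  -5 + 9 = 4
  -2 + 1 = -1
  -2 + 4 = 2
  -2 + 7 = 5
  -2 + 8 = 6
  -2 + 9 = 7
  1 + 4 = 5
  1 + 7 = 8
  1 + 8 = 9
  1 + 9 = 10
  4 + 7 = 11
  4 + 8 = 12
  4 + 9 = 13
  7 + 8 = 15
  7 + 9 = 16
  8 + 9 = 17
Collected distinct sums: {-7, -4, -1, 2, 3, 4, 5, 6, 7, 8, 9, 10, 11, 12, 13, 15, 16, 17}
|A +̂ A| = 18
(Reference bound: |A +̂ A| ≥ 2|A| - 3 for |A| ≥ 2, with |A| = 7 giving ≥ 11.)

|A +̂ A| = 18


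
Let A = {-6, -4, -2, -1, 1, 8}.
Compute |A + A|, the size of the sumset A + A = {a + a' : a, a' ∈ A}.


A + A = {a + a' : a, a' ∈ A}; |A| = 6.
General bounds: 2|A| - 1 ≤ |A + A| ≤ |A|(|A|+1)/2, i.e. 11 ≤ |A + A| ≤ 21.
Lower bound 2|A|-1 is attained iff A is an arithmetic progression.
Enumerate sums a + a' for a ≤ a' (symmetric, so this suffices):
a = -6: -6+-6=-12, -6+-4=-10, -6+-2=-8, -6+-1=-7, -6+1=-5, -6+8=2
a = -4: -4+-4=-8, -4+-2=-6, -4+-1=-5, -4+1=-3, -4+8=4
a = -2: -2+-2=-4, -2+-1=-3, -2+1=-1, -2+8=6
a = -1: -1+-1=-2, -1+1=0, -1+8=7
a = 1: 1+1=2, 1+8=9
a = 8: 8+8=16
Distinct sums: {-12, -10, -8, -7, -6, -5, -4, -3, -2, -1, 0, 2, 4, 6, 7, 9, 16}
|A + A| = 17

|A + A| = 17


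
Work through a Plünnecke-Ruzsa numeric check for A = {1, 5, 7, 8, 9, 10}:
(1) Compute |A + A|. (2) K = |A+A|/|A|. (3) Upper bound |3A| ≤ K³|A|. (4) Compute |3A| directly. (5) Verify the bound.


|A| = 6.
Step 1: Compute A + A by enumerating all 36 pairs.
A + A = {2, 6, 8, 9, 10, 11, 12, 13, 14, 15, 16, 17, 18, 19, 20}, so |A + A| = 15.
Step 2: Doubling constant K = |A + A|/|A| = 15/6 = 15/6 ≈ 2.5000.
Step 3: Plünnecke-Ruzsa gives |3A| ≤ K³·|A| = (2.5000)³ · 6 ≈ 93.7500.
Step 4: Compute 3A = A + A + A directly by enumerating all triples (a,b,c) ∈ A³; |3A| = 24.
Step 5: Check 24 ≤ 93.7500? Yes ✓.

K = 15/6, Plünnecke-Ruzsa bound K³|A| ≈ 93.7500, |3A| = 24, inequality holds.


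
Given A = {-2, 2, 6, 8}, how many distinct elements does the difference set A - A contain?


A - A = {a - a' : a, a' ∈ A}; |A| = 4.
Bounds: 2|A|-1 ≤ |A - A| ≤ |A|² - |A| + 1, i.e. 7 ≤ |A - A| ≤ 13.
Note: 0 ∈ A - A always (from a - a). The set is symmetric: if d ∈ A - A then -d ∈ A - A.
Enumerate nonzero differences d = a - a' with a > a' (then include -d):
Positive differences: {2, 4, 6, 8, 10}
Full difference set: {0} ∪ (positive diffs) ∪ (negative diffs).
|A - A| = 1 + 2·5 = 11 (matches direct enumeration: 11).

|A - A| = 11


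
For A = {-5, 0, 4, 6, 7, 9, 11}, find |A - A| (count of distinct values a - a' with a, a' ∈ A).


A - A = {a - a' : a, a' ∈ A}; |A| = 7.
Bounds: 2|A|-1 ≤ |A - A| ≤ |A|² - |A| + 1, i.e. 13 ≤ |A - A| ≤ 43.
Note: 0 ∈ A - A always (from a - a). The set is symmetric: if d ∈ A - A then -d ∈ A - A.
Enumerate nonzero differences d = a - a' with a > a' (then include -d):
Positive differences: {1, 2, 3, 4, 5, 6, 7, 9, 11, 12, 14, 16}
Full difference set: {0} ∪ (positive diffs) ∪ (negative diffs).
|A - A| = 1 + 2·12 = 25 (matches direct enumeration: 25).

|A - A| = 25


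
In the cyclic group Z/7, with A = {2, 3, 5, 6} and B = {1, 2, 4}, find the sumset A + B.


Work in Z/7Z: reduce every sum a + b modulo 7.
Enumerate all 12 pairs:
a = 2: 2+1=3, 2+2=4, 2+4=6
a = 3: 3+1=4, 3+2=5, 3+4=0
a = 5: 5+1=6, 5+2=0, 5+4=2
a = 6: 6+1=0, 6+2=1, 6+4=3
Distinct residues collected: {0, 1, 2, 3, 4, 5, 6}
|A + B| = 7 (out of 7 total residues).

A + B = {0, 1, 2, 3, 4, 5, 6}


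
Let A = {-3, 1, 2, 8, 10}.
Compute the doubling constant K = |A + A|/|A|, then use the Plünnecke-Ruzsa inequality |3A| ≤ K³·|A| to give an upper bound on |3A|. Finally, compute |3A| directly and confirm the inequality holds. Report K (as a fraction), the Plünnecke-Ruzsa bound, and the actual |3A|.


|A| = 5.
Step 1: Compute A + A by enumerating all 25 pairs.
A + A = {-6, -2, -1, 2, 3, 4, 5, 7, 9, 10, 11, 12, 16, 18, 20}, so |A + A| = 15.
Step 2: Doubling constant K = |A + A|/|A| = 15/5 = 15/5 ≈ 3.0000.
Step 3: Plünnecke-Ruzsa gives |3A| ≤ K³·|A| = (3.0000)³ · 5 ≈ 135.0000.
Step 4: Compute 3A = A + A + A directly by enumerating all triples (a,b,c) ∈ A³; |3A| = 30.
Step 5: Check 30 ≤ 135.0000? Yes ✓.

K = 15/5, Plünnecke-Ruzsa bound K³|A| ≈ 135.0000, |3A| = 30, inequality holds.
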